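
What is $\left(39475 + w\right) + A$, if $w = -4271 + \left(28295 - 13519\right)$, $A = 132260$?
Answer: $182240$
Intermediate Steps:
$w = 10505$ ($w = -4271 + 14776 = 10505$)
$\left(39475 + w\right) + A = \left(39475 + 10505\right) + 132260 = 49980 + 132260 = 182240$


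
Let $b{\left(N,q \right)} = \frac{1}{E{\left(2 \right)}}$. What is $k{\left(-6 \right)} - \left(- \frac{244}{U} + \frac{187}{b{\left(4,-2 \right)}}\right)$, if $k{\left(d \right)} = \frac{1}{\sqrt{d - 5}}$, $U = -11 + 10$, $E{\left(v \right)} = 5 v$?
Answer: $-2114 - \frac{i \sqrt{11}}{11} \approx -2114.0 - 0.30151 i$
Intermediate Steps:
$b{\left(N,q \right)} = \frac{1}{10}$ ($b{\left(N,q \right)} = \frac{1}{5 \cdot 2} = \frac{1}{10}$)
$U = -1$
$k{\left(d \right)} = \frac{1}{\sqrt{-5 + d}}$
$k{\left(-6 \right)} - \left(- \frac{244}{U} + \frac{187}{b{\left(4,-2 \right)}}\right) = \frac{1}{\sqrt{-5 - 6}} + \left(\frac{244}{-1} - 187 \frac{1}{\frac{1}{10}}\right) = \frac{1}{\sqrt{-11}} + \left(244 \left(-1\right) - 1870\right) = - \frac{i \sqrt{11}}{11} - 2114 = -2114 - \frac{i \sqrt{11}}{11}$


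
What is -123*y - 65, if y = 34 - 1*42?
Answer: 919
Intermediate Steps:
y = -8 (y = 34 - 42 = -8)
-123*y - 65 = -123*(-8) - 65 = 984 - 65 = 919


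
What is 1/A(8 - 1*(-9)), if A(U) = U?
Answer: 1/17 ≈ 0.058824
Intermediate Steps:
1/A(8 - 1*(-9)) = 1/(8 - 1*(-9)) = 1/(8 + 9) = 1/17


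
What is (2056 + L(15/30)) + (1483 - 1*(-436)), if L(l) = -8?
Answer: 3967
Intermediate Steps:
(2056 + L(15/30)) + (1483 - 1*(-436)) = (2056 - 8) + (1483 - 1*(-436)) = 2048 + (1483 + 436) = 2048 + 1919 = 3967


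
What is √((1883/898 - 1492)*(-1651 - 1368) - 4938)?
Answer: √3623237291894/898 ≈ 2119.7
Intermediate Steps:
√((1883/898 - 1492)*(-1651 - 1368) - 4938) = √((1883*(1/898) - 1492)*(-3019) - 4938) = √((1883/898 - 1492)*(-3019) - 4938) = √(-1337933/898*(-3019) - 4938) = √(4039219727/898 - 4938) = √(4034785403/898) = √3623237291894/898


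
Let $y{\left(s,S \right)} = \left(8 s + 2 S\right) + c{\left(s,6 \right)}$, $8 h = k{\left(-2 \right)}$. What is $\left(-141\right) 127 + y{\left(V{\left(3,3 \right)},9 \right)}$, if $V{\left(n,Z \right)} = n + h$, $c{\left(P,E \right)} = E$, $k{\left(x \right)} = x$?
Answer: $-17861$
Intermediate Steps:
$h = - \frac{1}{4}$ ($h = \frac{1}{8} \left(-2\right) = - \frac{1}{4} \approx -0.25$)
$V{\left(n,Z \right)} = - \frac{1}{4} + n$ ($V{\left(n,Z \right)} = n - \frac{1}{4} = - \frac{1}{4} + n$)
$y{\left(s,S \right)} = 6 + 2 S + 8 s$ ($y{\left(s,S \right)} = \left(8 s + 2 S\right) + 6 = \left(2 S + 8 s\right) + 6 = 6 + 2 S + 8 s$)
$\left(-141\right) 127 + y{\left(V{\left(3,3 \right)},9 \right)} = \left(-141\right) 127 + \left(6 + 2 \cdot 9 + 8 \left(- \frac{1}{4} + 3\right)\right) = -17907 + \left(6 + 18 + 8 \cdot \frac{11}{4}\right) = -17907 + \left(6 + 18 + 22\right) = -17907 + 46 = -17861$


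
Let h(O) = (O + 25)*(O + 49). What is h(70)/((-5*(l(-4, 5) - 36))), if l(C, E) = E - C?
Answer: 2261/27 ≈ 83.741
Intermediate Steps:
h(O) = (25 + O)*(49 + O)
h(70)/((-5*(l(-4, 5) - 36))) = (1225 + 70**2 + 74*70)/((-5*((5 - 1*(-4)) - 36))) = (1225 + 4900 + 5180)/((-5*((5 + 4) - 36))) = 11305/((-5*(9 - 36))) = 11305/((-5*(-27))) = 11305/135 = 11305*(1/135) = 2261/27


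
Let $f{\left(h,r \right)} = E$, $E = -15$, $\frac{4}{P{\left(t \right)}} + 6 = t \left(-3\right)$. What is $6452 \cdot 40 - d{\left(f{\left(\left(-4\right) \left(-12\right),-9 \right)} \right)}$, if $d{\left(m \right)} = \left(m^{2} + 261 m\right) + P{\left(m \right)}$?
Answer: $\frac{10209026}{39} \approx 2.6177 \cdot 10^{5}$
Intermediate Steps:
$P{\left(t \right)} = \frac{4}{-6 - 3 t}$ ($P{\left(t \right)} = \frac{4}{-6 + t \left(-3\right)} = \frac{4}{-6 - 3 t}$)
$f{\left(h,r \right)} = -15$
$d{\left(m \right)} = m^{2} - \frac{4}{6 + 3 m} + 261 m$ ($d{\left(m \right)} = \left(m^{2} + 261 m\right) - \frac{4}{6 + 3 m} = m^{2} - \frac{4}{6 + 3 m} + 261 m$)
$6452 \cdot 40 - d{\left(f{\left(\left(-4\right) \left(-12\right),-9 \right)} \right)} = 6452 \cdot 40 - \frac{- \frac{4}{3} - 15 \left(2 - 15\right) \left(261 - 15\right)}{2 - 15} = 258080 - \frac{- \frac{4}{3} - \left(-195\right) 246}{-13} = 258080 - - \frac{- \frac{4}{3} + 47970}{13} = 258080 - \left(- \frac{1}{13}\right) \frac{143906}{3} = 258080 - - \frac{143906}{39} = 258080 + \frac{143906}{39} = \frac{10209026}{39}$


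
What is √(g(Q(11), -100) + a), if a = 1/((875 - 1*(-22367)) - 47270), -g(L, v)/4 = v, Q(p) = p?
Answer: 39*√37958233/12014 ≈ 20.000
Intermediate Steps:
g(L, v) = -4*v
a = -1/24028 (a = 1/((875 + 22367) - 47270) = 1/(23242 - 47270) = 1/(-24028) = -1/24028 ≈ -4.1618e-5)
√(g(Q(11), -100) + a) = √(-4*(-100) - 1/24028) = √(400 - 1/24028) = √(9611199/24028) = 39*√37958233/12014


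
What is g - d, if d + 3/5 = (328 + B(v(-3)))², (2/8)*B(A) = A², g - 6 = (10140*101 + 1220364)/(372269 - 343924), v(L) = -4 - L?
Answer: -3121867699/28345 ≈ -1.1014e+5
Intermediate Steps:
g = 2414574/28345 (g = 6 + (10140*101 + 1220364)/(372269 - 343924) = 6 + (1024140 + 1220364)/28345 = 6 + 2244504*(1/28345) = 6 + 2244504/28345 = 2414574/28345 ≈ 85.185)
B(A) = 4*A²
d = 551117/5 (d = -⅗ + (328 + 4*(-4 - 1*(-3))²)² = -⅗ + (328 + 4*(-4 + 3)²)² = -⅗ + (328 + 4*(-1)²)² = -⅗ + (328 + 4*1)² = -⅗ + (328 + 4)² = -⅗ + 332² = -⅗ + 110224 = 551117/5 ≈ 1.1022e+5)
g - d = 2414574/28345 - 1*551117/5 = 2414574/28345 - 551117/5 = -3121867699/28345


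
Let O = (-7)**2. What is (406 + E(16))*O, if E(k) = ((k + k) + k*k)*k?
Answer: 245686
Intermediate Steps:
E(k) = k*(k**2 + 2*k) (E(k) = (2*k + k**2)*k = (k**2 + 2*k)*k = k*(k**2 + 2*k))
O = 49
(406 + E(16))*O = (406 + 16**2*(2 + 16))*49 = (406 + 256*18)*49 = (406 + 4608)*49 = 5014*49 = 245686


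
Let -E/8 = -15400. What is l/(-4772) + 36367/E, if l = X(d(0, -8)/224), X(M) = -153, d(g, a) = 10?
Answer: 48098231/146977600 ≈ 0.32725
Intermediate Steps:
E = 123200 (E = -8*(-15400) = 123200)
l = -153
l/(-4772) + 36367/E = -153/(-4772) + 36367/123200 = -153*(-1/4772) + 36367*(1/123200) = 153/4772 + 36367/123200 = 48098231/146977600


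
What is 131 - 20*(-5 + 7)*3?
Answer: 11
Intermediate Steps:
131 - 20*(-5 + 7)*3 = 131 - 40*3 = 131 - 20*6 = 131 - 120 = 11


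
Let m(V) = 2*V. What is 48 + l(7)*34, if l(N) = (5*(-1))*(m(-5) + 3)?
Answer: 1238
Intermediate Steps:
l(N) = 35 (l(N) = (5*(-1))*(2*(-5) + 3) = -5*(-10 + 3) = -5*(-7) = 35)
48 + l(7)*34 = 48 + 35*34 = 48 + 1190 = 1238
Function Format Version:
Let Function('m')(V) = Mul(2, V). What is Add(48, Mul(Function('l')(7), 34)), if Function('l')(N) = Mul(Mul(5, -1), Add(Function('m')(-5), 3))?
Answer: 1238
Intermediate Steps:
Function('l')(N) = 35 (Function('l')(N) = Mul(Mul(5, -1), Add(Mul(2, -5), 3)) = Mul(-5, Add(-10, 3)) = Mul(-5, -7) = 35)
Add(48, Mul(Function('l')(7), 34)) = Add(48, Mul(35, 34)) = Add(48, 1190) = 1238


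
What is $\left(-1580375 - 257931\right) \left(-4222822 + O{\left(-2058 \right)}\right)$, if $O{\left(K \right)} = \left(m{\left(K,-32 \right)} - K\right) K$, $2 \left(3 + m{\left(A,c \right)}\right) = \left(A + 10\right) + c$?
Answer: $11602821273752$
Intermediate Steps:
$m{\left(A,c \right)} = 2 + \frac{A}{2} + \frac{c}{2}$ ($m{\left(A,c \right)} = -3 + \frac{\left(A + 10\right) + c}{2} = -3 + \frac{\left(10 + A\right) + c}{2} = -3 + \frac{10 + A + c}{2} = -3 + \left(5 + \frac{A}{2} + \frac{c}{2}\right) = 2 + \frac{A}{2} + \frac{c}{2}$)
$O{\left(K \right)} = K \left(-14 - \frac{K}{2}\right)$ ($O{\left(K \right)} = \left(\left(2 + \frac{K}{2} + \frac{1}{2} \left(-32\right)\right) - K\right) K = \left(\left(2 + \frac{K}{2} - 16\right) - K\right) K = \left(\left(-14 + \frac{K}{2}\right) - K\right) K = \left(-14 - \frac{K}{2}\right) K = K \left(-14 - \frac{K}{2}\right)$)
$\left(-1580375 - 257931\right) \left(-4222822 + O{\left(-2058 \right)}\right) = \left(-1580375 - 257931\right) \left(-4222822 - - 1029 \left(28 - 2058\right)\right) = - 1838306 \left(-4222822 - \left(-1029\right) \left(-2030\right)\right) = - 1838306 \left(-4222822 - 2088870\right) = \left(-1838306\right) \left(-6311692\right) = 11602821273752$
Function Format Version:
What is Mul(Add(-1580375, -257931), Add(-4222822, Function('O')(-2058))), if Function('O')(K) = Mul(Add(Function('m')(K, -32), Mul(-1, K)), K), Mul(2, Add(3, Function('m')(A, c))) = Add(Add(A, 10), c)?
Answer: 11602821273752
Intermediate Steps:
Function('m')(A, c) = Add(2, Mul(Rational(1, 2), A), Mul(Rational(1, 2), c)) (Function('m')(A, c) = Add(-3, Mul(Rational(1, 2), Add(Add(A, 10), c))) = Add(-3, Mul(Rational(1, 2), Add(Add(10, A), c))) = Add(-3, Mul(Rational(1, 2), Add(10, A, c))) = Add(-3, Add(5, Mul(Rational(1, 2), A), Mul(Rational(1, 2), c))) = Add(2, Mul(Rational(1, 2), A), Mul(Rational(1, 2), c)))
Function('O')(K) = Mul(K, Add(-14, Mul(Rational(-1, 2), K))) (Function('O')(K) = Mul(Add(Add(2, Mul(Rational(1, 2), K), Mul(Rational(1, 2), -32)), Mul(-1, K)), K) = Mul(Add(Add(2, Mul(Rational(1, 2), K), -16), Mul(-1, K)), K) = Mul(Add(Add(-14, Mul(Rational(1, 2), K)), Mul(-1, K)), K) = Mul(Add(-14, Mul(Rational(-1, 2), K)), K) = Mul(K, Add(-14, Mul(Rational(-1, 2), K))))
Mul(Add(-1580375, -257931), Add(-4222822, Function('O')(-2058))) = Mul(Add(-1580375, -257931), Add(-4222822, Mul(Rational(-1, 2), -2058, Add(28, -2058)))) = Mul(-1838306, Add(-4222822, Mul(Rational(-1, 2), -2058, -2030))) = Mul(-1838306, Add(-4222822, -2088870)) = Mul(-1838306, -6311692) = 11602821273752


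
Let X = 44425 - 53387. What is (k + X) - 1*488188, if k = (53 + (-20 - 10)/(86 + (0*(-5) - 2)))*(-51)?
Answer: -6997687/14 ≈ -4.9984e+5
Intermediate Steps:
X = -8962
k = -37587/14 (k = (53 - 30/(86 + (0 - 2)))*(-51) = (53 - 30/(86 - 2))*(-51) = (53 - 30/84)*(-51) = (53 - 30*1/84)*(-51) = (53 - 5/14)*(-51) = (737/14)*(-51) = -37587/14 ≈ -2684.8)
(k + X) - 1*488188 = (-37587/14 - 8962) - 1*488188 = -163055/14 - 488188 = -6997687/14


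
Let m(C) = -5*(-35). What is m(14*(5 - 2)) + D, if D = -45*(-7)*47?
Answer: 14980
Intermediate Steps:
D = 14805 (D = 315*47 = 14805)
m(C) = 175
m(14*(5 - 2)) + D = 175 + 14805 = 14980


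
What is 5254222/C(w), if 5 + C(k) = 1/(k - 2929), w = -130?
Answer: -8036332549/7648 ≈ -1.0508e+6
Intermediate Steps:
C(k) = -5 + 1/(-2929 + k) (C(k) = -5 + 1/(k - 2929) = -5 + 1/(-2929 + k))
5254222/C(w) = 5254222/(((14646 - 5*(-130))/(-2929 - 130))) = 5254222/(((14646 + 650)/(-3059))) = 5254222/((-1/3059*15296)) = 5254222/(-15296/3059) = 5254222*(-3059/15296) = -8036332549/7648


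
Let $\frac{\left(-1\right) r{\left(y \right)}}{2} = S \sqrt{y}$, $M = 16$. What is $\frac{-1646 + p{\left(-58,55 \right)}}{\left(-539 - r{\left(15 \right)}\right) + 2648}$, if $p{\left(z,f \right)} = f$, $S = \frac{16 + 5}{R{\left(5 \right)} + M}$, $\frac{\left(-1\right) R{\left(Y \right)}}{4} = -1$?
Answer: $- \frac{22369460}{29652099} + \frac{22274 \sqrt{15}}{29652099} \approx -0.75149$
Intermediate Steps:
$R{\left(Y \right)} = 4$ ($R{\left(Y \right)} = \left(-4\right) \left(-1\right) = 4$)
$S = \frac{21}{20}$ ($S = \frac{16 + 5}{4 + 16} = \frac{21}{20} \approx 1.05$)
$r{\left(y \right)} = - \frac{21 \sqrt{y}}{10}$ ($r{\left(y \right)} = - 2 \frac{21 \sqrt{y}}{20} = - \frac{21 \sqrt{y}}{10}$)
$\frac{-1646 + p{\left(-58,55 \right)}}{\left(-539 - r{\left(15 \right)}\right) + 2648} = \frac{-1646 + 55}{\left(-539 - - \frac{21 \sqrt{15}}{10}\right) + 2648} = - \frac{1591}{\left(-539 + \frac{21 \sqrt{15}}{10}\right) + 2648} = - \frac{1591}{2109 + \frac{21 \sqrt{15}}{10}}$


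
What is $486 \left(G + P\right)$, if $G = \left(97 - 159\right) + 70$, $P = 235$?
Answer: $118098$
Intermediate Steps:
$G = 8$ ($G = -62 + 70 = 8$)
$486 \left(G + P\right) = 486 \left(8 + 235\right) = 486 \cdot 243 = 118098$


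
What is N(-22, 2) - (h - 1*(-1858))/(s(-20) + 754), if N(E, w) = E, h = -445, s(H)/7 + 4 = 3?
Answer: -1983/83 ≈ -23.892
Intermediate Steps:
s(H) = -7 (s(H) = -28 + 7*3 = -28 + 21 = -7)
N(-22, 2) - (h - 1*(-1858))/(s(-20) + 754) = -22 - (-445 - 1*(-1858))/(-7 + 754) = -22 - (-445 + 1858)/747 = -22 - 1413/747 = -22 - 1*157/83 = -22 - 157/83 = -1983/83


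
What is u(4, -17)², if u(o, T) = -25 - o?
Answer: 841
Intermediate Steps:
u(4, -17)² = (-25 - 1*4)² = (-25 - 4)² = (-29)² = 841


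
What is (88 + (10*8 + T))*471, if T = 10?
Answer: 83838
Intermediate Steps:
(88 + (10*8 + T))*471 = (88 + (10*8 + 10))*471 = (88 + (80 + 10))*471 = (88 + 90)*471 = 178*471 = 83838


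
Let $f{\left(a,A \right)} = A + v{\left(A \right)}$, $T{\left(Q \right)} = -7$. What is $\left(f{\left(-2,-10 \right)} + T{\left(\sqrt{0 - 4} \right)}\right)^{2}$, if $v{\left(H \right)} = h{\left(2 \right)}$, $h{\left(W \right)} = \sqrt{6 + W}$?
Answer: $297 - 68 \sqrt{2} \approx 200.83$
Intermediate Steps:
$v{\left(H \right)} = 2 \sqrt{2}$ ($v{\left(H \right)} = \sqrt{6 + 2} = \sqrt{8} = 2 \sqrt{2}$)
$f{\left(a,A \right)} = A + 2 \sqrt{2}$
$\left(f{\left(-2,-10 \right)} + T{\left(\sqrt{0 - 4} \right)}\right)^{2} = \left(\left(-10 + 2 \sqrt{2}\right) - 7\right)^{2} = \left(-17 + 2 \sqrt{2}\right)^{2}$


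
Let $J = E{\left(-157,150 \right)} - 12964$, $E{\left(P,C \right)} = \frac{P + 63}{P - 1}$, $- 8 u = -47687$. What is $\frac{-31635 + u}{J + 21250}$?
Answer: $- \frac{16226047}{5237128} \approx -3.0983$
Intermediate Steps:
$u = \frac{47687}{8}$ ($u = \left(- \frac{1}{8}\right) \left(-47687\right) = \frac{47687}{8} \approx 5960.9$)
$E{\left(P,C \right)} = \frac{63 + P}{-1 + P}$
$J = - \frac{1024109}{79}$ ($J = \frac{63 - 157}{-1 - 157} - 12964 = \frac{1}{-158} \left(-94\right) - 12964 = \left(- \frac{1}{158}\right) \left(-94\right) - 12964 = \frac{47}{79} - 12964 = - \frac{1024109}{79} \approx -12963.0$)
$\frac{-31635 + u}{J + 21250} = \frac{-31635 + \frac{47687}{8}}{- \frac{1024109}{79} + 21250} = - \frac{205393}{8 \cdot \frac{654641}{79}} = \left(- \frac{205393}{8}\right) \frac{79}{654641} = - \frac{16226047}{5237128}$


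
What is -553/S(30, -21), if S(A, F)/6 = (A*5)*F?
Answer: 79/2700 ≈ 0.029259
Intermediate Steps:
S(A, F) = 30*A*F (S(A, F) = 6*((A*5)*F) = 6*((5*A)*F) = 6*(5*A*F) = 30*A*F)
-553/S(30, -21) = -553/(30*30*(-21)) = -553/(-18900) = -553*(-1/18900) = 79/2700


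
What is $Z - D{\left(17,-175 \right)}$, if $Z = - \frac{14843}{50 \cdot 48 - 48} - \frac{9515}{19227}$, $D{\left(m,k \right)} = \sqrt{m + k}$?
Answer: $- \frac{102588547}{15073968} - i \sqrt{158} \approx -6.8057 - 12.57 i$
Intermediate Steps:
$D{\left(m,k \right)} = \sqrt{k + m}$
$Z = - \frac{102588547}{15073968}$ ($Z = - \frac{14843}{2400 - 48} - \frac{9515}{19227} = - \frac{14843}{2352} - \frac{9515}{19227} = - \frac{102588547}{15073968} \approx -6.8057$)
$Z - D{\left(17,-175 \right)} = - \frac{102588547}{15073968} - \sqrt{-175 + 17} = - \frac{102588547}{15073968} - \sqrt{-158} = - \frac{102588547}{15073968} - i \sqrt{158}$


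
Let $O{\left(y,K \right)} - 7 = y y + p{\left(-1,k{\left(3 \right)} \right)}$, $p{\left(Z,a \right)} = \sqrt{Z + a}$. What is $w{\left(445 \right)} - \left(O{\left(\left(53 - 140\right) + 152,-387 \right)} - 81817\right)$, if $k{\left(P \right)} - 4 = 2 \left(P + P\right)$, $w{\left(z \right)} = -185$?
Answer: $77400 - \sqrt{15} \approx 77396.0$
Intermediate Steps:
$k{\left(P \right)} = 4 + 4 P$ ($k{\left(P \right)} = 4 + 2 \left(P + P\right) = 4 + 2 \cdot 2 P = 4 + 4 P$)
$O{\left(y,K \right)} = 7 + \sqrt{15} + y^{2}$ ($O{\left(y,K \right)} = 7 + \left(y y + \sqrt{-1 + \left(4 + 4 \cdot 3\right)}\right) = 7 + \left(y^{2} + \sqrt{-1 + \left(4 + 12\right)}\right) = 7 + \left(y^{2} + \sqrt{-1 + 16}\right) = 7 + \left(y^{2} + \sqrt{15}\right) = 7 + \left(\sqrt{15} + y^{2}\right) = 7 + \sqrt{15} + y^{2}$)
$w{\left(445 \right)} - \left(O{\left(\left(53 - 140\right) + 152,-387 \right)} - 81817\right) = -185 - \left(\left(7 + \sqrt{15} + \left(\left(53 - 140\right) + 152\right)^{2}\right) - 81817\right) = -185 - \left(\left(7 + \sqrt{15} + \left(-87 + 152\right)^{2}\right) - 81817\right) = -185 - \left(\left(7 + \sqrt{15} + 65^{2}\right) - 81817\right) = -185 - \left(\left(7 + \sqrt{15} + 4225\right) - 81817\right) = -185 - \left(\left(4232 + \sqrt{15}\right) - 81817\right) = -185 - \left(-77585 + \sqrt{15}\right) = -185 + \left(77585 - \sqrt{15}\right) = 77400 - \sqrt{15}$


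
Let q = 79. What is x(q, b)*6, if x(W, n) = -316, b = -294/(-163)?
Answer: -1896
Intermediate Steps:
b = 294/163 (b = -294*(-1/163) = 294/163 ≈ 1.8037)
x(q, b)*6 = -316*6 = -1896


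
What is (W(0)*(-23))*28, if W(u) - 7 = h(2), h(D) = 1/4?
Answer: -4669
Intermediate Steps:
h(D) = 1/4 (h(D) = 1*(1/4) = 1/4)
W(u) = 29/4 (W(u) = 7 + 1/4 = 29/4)
(W(0)*(-23))*28 = ((29/4)*(-23))*28 = -667/4*28 = -4669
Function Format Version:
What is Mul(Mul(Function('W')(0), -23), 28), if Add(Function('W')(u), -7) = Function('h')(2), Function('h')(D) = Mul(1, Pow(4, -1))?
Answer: -4669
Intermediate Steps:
Function('h')(D) = Rational(1, 4) (Function('h')(D) = Mul(1, Rational(1, 4)) = Rational(1, 4))
Function('W')(u) = Rational(29, 4) (Function('W')(u) = Add(7, Rational(1, 4)) = Rational(29, 4))
Mul(Mul(Function('W')(0), -23), 28) = Mul(Mul(Rational(29, 4), -23), 28) = Mul(Rational(-667, 4), 28) = -4669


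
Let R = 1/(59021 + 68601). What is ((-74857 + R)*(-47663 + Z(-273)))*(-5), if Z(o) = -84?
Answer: -2280730961652955/127622 ≈ -1.7871e+10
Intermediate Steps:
R = 1/127622 ≈ 7.8356e-6
((-74857 + R)*(-47663 + Z(-273)))*(-5) = ((-74857 + 1/127622)*(-47663 - 84))*(-5) = -9553400053/127622*(-47747)*(-5) = (456146192330591/127622)*(-5) = -2280730961652955/127622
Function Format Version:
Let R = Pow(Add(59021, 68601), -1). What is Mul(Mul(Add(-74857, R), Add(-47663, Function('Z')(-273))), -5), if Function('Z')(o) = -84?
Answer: Rational(-2280730961652955, 127622) ≈ -1.7871e+10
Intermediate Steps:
R = Rational(1, 127622) (R = Pow(127622, -1) = Rational(1, 127622) ≈ 7.8356e-6)
Mul(Mul(Add(-74857, R), Add(-47663, Function('Z')(-273))), -5) = Mul(Mul(Add(-74857, Rational(1, 127622)), Add(-47663, -84)), -5) = Mul(Mul(Rational(-9553400053, 127622), -47747), -5) = Mul(Rational(456146192330591, 127622), -5) = Rational(-2280730961652955, 127622)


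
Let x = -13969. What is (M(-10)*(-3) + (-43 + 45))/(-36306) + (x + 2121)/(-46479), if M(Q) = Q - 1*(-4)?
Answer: 71537318/281244429 ≈ 0.25436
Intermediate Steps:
M(Q) = 4 + Q (M(Q) = Q + 4 = 4 + Q)
(M(-10)*(-3) + (-43 + 45))/(-36306) + (x + 2121)/(-46479) = ((4 - 10)*(-3) + (-43 + 45))/(-36306) + (-13969 + 2121)/(-46479) = (-6*(-3) + 2)*(-1/36306) - 11848*(-1/46479) = (18 + 2)*(-1/36306) + 11848/46479 = 20*(-1/36306) + 11848/46479 = -10/18153 + 11848/46479 = 71537318/281244429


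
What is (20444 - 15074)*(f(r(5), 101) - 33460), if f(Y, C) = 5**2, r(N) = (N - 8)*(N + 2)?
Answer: -179545950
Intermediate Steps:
r(N) = (-8 + N)*(2 + N)
f(Y, C) = 25
(20444 - 15074)*(f(r(5), 101) - 33460) = (20444 - 15074)*(25 - 33460) = 5370*(-33435) = -179545950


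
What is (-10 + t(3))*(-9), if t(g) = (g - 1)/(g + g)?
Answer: 87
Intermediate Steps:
t(g) = (-1 + g)/(2*g) (t(g) = (-1 + g)/((2*g)) = (-1 + g)*(1/(2*g)) = (-1 + g)/(2*g))
(-10 + t(3))*(-9) = (-10 + (1/2)*(-1 + 3)/3)*(-9) = (-10 + (1/2)*(1/3)*2)*(-9) = (-10 + 1/3)*(-9) = -29/3*(-9) = 87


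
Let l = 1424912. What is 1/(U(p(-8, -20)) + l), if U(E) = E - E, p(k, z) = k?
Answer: 1/1424912 ≈ 7.0180e-7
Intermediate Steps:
U(E) = 0
1/(U(p(-8, -20)) + l) = 1/(0 + 1424912) = 1/1424912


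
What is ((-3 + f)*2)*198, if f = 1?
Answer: -792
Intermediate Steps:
((-3 + f)*2)*198 = ((-3 + 1)*2)*198 = -2*2*198 = -4*198 = -792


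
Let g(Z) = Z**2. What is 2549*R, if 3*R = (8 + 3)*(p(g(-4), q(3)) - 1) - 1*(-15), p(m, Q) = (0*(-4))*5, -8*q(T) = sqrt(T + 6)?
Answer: 10196/3 ≈ 3398.7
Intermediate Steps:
q(T) = -sqrt(6 + T)/8 (q(T) = -sqrt(T + 6)/8 = -sqrt(6 + T)/8)
p(m, Q) = 0 (p(m, Q) = 0*5 = 0)
R = 4/3 (R = ((8 + 3)*(0 - 1) - 1*(-15))/3 = (11*(-1) + 15)/3 = (-11 + 15)/3 = (1/3)*4 = 4/3 ≈ 1.3333)
2549*R = 2549*(4/3) = 10196/3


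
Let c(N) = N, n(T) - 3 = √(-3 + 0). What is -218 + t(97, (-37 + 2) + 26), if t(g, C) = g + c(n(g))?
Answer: -118 + I*√3 ≈ -118.0 + 1.732*I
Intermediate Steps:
n(T) = 3 + I*√3 (n(T) = 3 + √(-3 + 0) = 3 + √(-3) = 3 + I*√3)
t(g, C) = 3 + g + I*√3 (t(g, C) = g + (3 + I*√3) = 3 + g + I*√3)
-218 + t(97, (-37 + 2) + 26) = -218 + (3 + 97 + I*√3) = -218 + (100 + I*√3) = -118 + I*√3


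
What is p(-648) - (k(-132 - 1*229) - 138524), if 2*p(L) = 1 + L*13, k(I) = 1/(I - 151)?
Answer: 68768001/512 ≈ 1.3431e+5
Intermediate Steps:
k(I) = 1/(-151 + I)
p(L) = ½ + 13*L/2 (p(L) = (1 + L*13)/2 = (1 + 13*L)/2 = ½ + 13*L/2)
p(-648) - (k(-132 - 1*229) - 138524) = (½ + (13/2)*(-648)) - (1/(-151 + (-132 - 1*229)) - 138524) = (½ - 4212) - (1/(-151 + (-132 - 229)) - 138524) = -8423/2 - (1/(-151 - 361) - 138524) = -8423/2 - (1/(-512) - 138524) = -8423/2 - (-1/512 - 138524) = -8423/2 - 1*(-70924289/512) = -8423/2 + 70924289/512 = 68768001/512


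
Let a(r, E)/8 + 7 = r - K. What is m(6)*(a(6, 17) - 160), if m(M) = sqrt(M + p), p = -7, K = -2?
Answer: -152*I ≈ -152.0*I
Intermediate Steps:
m(M) = sqrt(-7 + M) (m(M) = sqrt(M - 7) = sqrt(-7 + M))
a(r, E) = -40 + 8*r (a(r, E) = -56 + 8*(r - 1*(-2)) = -56 + 8*(r + 2) = -56 + 8*(2 + r) = -56 + (16 + 8*r) = -40 + 8*r)
m(6)*(a(6, 17) - 160) = sqrt(-7 + 6)*((-40 + 8*6) - 160) = sqrt(-1)*((-40 + 48) - 160) = I*(8 - 160) = I*(-152) = -152*I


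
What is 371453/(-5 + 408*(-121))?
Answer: -371453/49373 ≈ -7.5234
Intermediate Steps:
371453/(-5 + 408*(-121)) = 371453/(-5 - 49368) = 371453/(-49373) = 371453*(-1/49373) = -371453/49373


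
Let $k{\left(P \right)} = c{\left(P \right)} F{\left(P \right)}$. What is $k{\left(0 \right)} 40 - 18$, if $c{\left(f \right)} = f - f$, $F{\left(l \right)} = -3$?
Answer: $-18$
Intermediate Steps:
$c{\left(f \right)} = 0$
$k{\left(P \right)} = 0$ ($k{\left(P \right)} = 0 \left(-3\right) = 0$)
$k{\left(0 \right)} 40 - 18 = 0 \cdot 40 - 18 = 0 - 18 = -18$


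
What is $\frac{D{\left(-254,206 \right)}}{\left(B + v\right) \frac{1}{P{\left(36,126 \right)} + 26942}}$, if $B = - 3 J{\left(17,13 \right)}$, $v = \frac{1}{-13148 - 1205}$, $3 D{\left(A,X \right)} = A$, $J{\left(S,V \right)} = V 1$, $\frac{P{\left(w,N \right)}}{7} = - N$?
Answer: $\frac{11875743965}{209913} \approx 56575.0$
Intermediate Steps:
$P{\left(w,N \right)} = - 7 N$ ($P{\left(w,N \right)} = 7 \left(- N\right) = - 7 N$)
$J{\left(S,V \right)} = V$
$D{\left(A,X \right)} = \frac{A}{3}$
$v = - \frac{1}{14353}$ ($v = \frac{1}{-14353} = - \frac{1}{14353} \approx -6.9672 \cdot 10^{-5}$)
$B = -39$ ($B = \left(-3\right) 13 = -39$)
$\frac{D{\left(-254,206 \right)}}{\left(B + v\right) \frac{1}{P{\left(36,126 \right)} + 26942}} = \frac{\frac{1}{3} \left(-254\right)}{\left(-39 - \frac{1}{14353}\right) \frac{1}{\left(-7\right) 126 + 26942}} = - \frac{254}{3 \left(- \frac{559768}{14353 \left(-882 + 26942\right)}\right)} = - \frac{254}{3 \left(- \frac{559768}{14353 \cdot 26060}\right)} = - \frac{254}{3 \left(\left(- \frac{559768}{14353}\right) \frac{1}{26060}\right)} = - \frac{254}{3 \left(- \frac{139942}{93509795}\right)} = \left(- \frac{254}{3}\right) \left(- \frac{93509795}{139942}\right) = \frac{11875743965}{209913}$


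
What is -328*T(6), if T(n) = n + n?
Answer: -3936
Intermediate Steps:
T(n) = 2*n
-328*T(6) = -656*6 = -328*12 = -3936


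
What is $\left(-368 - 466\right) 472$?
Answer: $-393648$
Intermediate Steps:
$\left(-368 - 466\right) 472 = \left(-834\right) 472 = -393648$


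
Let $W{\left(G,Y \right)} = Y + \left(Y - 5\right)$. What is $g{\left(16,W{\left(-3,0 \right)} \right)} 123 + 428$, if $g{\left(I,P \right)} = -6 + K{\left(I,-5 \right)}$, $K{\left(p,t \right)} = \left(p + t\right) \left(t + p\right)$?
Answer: $14573$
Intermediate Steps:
$K{\left(p,t \right)} = \left(p + t\right)^{2}$ ($K{\left(p,t \right)} = \left(p + t\right) \left(p + t\right) = \left(p + t\right)^{2}$)
$W{\left(G,Y \right)} = -5 + 2 Y$ ($W{\left(G,Y \right)} = Y + \left(-5 + Y\right) = -5 + 2 Y$)
$g{\left(I,P \right)} = -6 + \left(-5 + I\right)^{2}$ ($g{\left(I,P \right)} = -6 + \left(I - 5\right)^{2} = -6 + \left(-5 + I\right)^{2}$)
$g{\left(16,W{\left(-3,0 \right)} \right)} 123 + 428 = \left(-6 + \left(-5 + 16\right)^{2}\right) 123 + 428 = \left(-6 + 11^{2}\right) 123 + 428 = \left(-6 + 121\right) 123 + 428 = 115 \cdot 123 + 428 = 14145 + 428 = 14573$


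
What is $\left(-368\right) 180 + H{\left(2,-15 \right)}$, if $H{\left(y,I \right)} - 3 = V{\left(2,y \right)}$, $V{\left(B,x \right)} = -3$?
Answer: $-66240$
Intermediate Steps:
$H{\left(y,I \right)} = 0$ ($H{\left(y,I \right)} = 3 - 3 = 0$)
$\left(-368\right) 180 + H{\left(2,-15 \right)} = \left(-368\right) 180 + 0 = -66240 + 0 = -66240$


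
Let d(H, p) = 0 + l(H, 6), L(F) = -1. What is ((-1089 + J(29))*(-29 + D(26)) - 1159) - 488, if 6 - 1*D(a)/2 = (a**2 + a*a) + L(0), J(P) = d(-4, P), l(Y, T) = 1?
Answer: 2956625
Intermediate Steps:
d(H, p) = 1 (d(H, p) = 0 + 1 = 1)
J(P) = 1
D(a) = 14 - 4*a**2 (D(a) = 12 - 2*((a**2 + a*a) - 1) = 12 - 2*((a**2 + a**2) - 1) = 12 - 2*(2*a**2 - 1) = 12 - 2*(-1 + 2*a**2) = 12 + (2 - 4*a**2) = 14 - 4*a**2)
((-1089 + J(29))*(-29 + D(26)) - 1159) - 488 = ((-1089 + 1)*(-29 + (14 - 4*26**2)) - 1159) - 488 = (-1088*(-29 + (14 - 4*676)) - 1159) - 488 = (-1088*(-29 + (14 - 2704)) - 1159) - 488 = (-1088*(-29 - 2690) - 1159) - 488 = (-1088*(-2719) - 1159) - 488 = (2958272 - 1159) - 488 = 2957113 - 488 = 2956625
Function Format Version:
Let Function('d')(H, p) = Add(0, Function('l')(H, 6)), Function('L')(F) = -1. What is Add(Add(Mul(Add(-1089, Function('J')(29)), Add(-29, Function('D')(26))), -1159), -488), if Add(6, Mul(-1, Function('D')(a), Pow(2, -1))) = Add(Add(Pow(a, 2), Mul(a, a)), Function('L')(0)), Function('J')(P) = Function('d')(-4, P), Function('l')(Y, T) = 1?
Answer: 2956625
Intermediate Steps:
Function('d')(H, p) = 1 (Function('d')(H, p) = Add(0, 1) = 1)
Function('J')(P) = 1
Function('D')(a) = Add(14, Mul(-4, Pow(a, 2))) (Function('D')(a) = Add(12, Mul(-2, Add(Add(Pow(a, 2), Mul(a, a)), -1))) = Add(12, Mul(-2, Add(Add(Pow(a, 2), Pow(a, 2)), -1))) = Add(12, Mul(-2, Add(Mul(2, Pow(a, 2)), -1))) = Add(12, Mul(-2, Add(-1, Mul(2, Pow(a, 2))))) = Add(12, Add(2, Mul(-4, Pow(a, 2)))) = Add(14, Mul(-4, Pow(a, 2))))
Add(Add(Mul(Add(-1089, Function('J')(29)), Add(-29, Function('D')(26))), -1159), -488) = Add(Add(Mul(Add(-1089, 1), Add(-29, Add(14, Mul(-4, Pow(26, 2))))), -1159), -488) = Add(Add(Mul(-1088, Add(-29, Add(14, Mul(-4, 676)))), -1159), -488) = Add(Add(Mul(-1088, Add(-29, Add(14, -2704))), -1159), -488) = Add(Add(Mul(-1088, Add(-29, -2690)), -1159), -488) = Add(Add(Mul(-1088, -2719), -1159), -488) = Add(Add(2958272, -1159), -488) = Add(2957113, -488) = 2956625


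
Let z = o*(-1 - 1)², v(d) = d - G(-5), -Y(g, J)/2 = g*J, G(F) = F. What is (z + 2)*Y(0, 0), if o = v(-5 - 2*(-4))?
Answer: 0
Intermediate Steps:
Y(g, J) = -2*J*g (Y(g, J) = -2*g*J = -2*J*g)
v(d) = 5 + d (v(d) = d - 1*(-5) = d + 5 = 5 + d)
o = 8 (o = 5 + (-5 - 2*(-4)) = 5 + (-5 + 8) = 5 + 3 = 8)
z = 32 (z = 8*(-1 - 1)² = 8*(-2)² = 8*4 = 32)
(z + 2)*Y(0, 0) = (32 + 2)*(-2*0*0) = 34*0 = 0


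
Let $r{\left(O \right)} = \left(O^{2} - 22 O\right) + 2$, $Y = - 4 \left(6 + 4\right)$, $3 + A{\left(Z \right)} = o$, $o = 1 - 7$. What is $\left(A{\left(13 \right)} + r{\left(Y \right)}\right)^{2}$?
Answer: $6115729$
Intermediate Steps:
$o = -6$
$A{\left(Z \right)} = -9$ ($A{\left(Z \right)} = -3 - 6 = -9$)
$Y = -40$ ($Y = \left(-4\right) 10 = -40$)
$r{\left(O \right)} = 2 + O^{2} - 22 O$
$\left(A{\left(13 \right)} + r{\left(Y \right)}\right)^{2} = \left(-9 + \left(2 + \left(-40\right)^{2} - -880\right)\right)^{2} = \left(-9 + \left(2 + 1600 + 880\right)\right)^{2} = \left(-9 + 2482\right)^{2} = 2473^{2} = 6115729$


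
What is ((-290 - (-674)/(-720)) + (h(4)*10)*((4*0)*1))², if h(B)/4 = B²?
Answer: 10969839169/129600 ≈ 84644.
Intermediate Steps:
h(B) = 4*B²
((-290 - (-674)/(-720)) + (h(4)*10)*((4*0)*1))² = ((-290 - (-674)/(-720)) + ((4*4²)*10)*((4*0)*1))² = ((-290 - (-674)*(-1)/720) + ((4*16)*10)*(0*1))² = ((-290 - 1*337/360) + (64*10)*0)² = ((-290 - 337/360) + 640*0)² = (-104737/360 + 0)² = (-104737/360)² = 10969839169/129600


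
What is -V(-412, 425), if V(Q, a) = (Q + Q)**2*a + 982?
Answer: -288565782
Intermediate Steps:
V(Q, a) = 982 + 4*a*Q**2 (V(Q, a) = (2*Q)**2*a + 982 = (4*Q**2)*a + 982 = 4*a*Q**2 + 982 = 982 + 4*a*Q**2)
-V(-412, 425) = -(982 + 4*425*(-412)**2) = -(982 + 4*425*169744) = -(982 + 288564800) = -1*288565782 = -288565782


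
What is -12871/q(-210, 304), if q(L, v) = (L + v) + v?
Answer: -12871/398 ≈ -32.339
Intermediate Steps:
q(L, v) = L + 2*v
-12871/q(-210, 304) = -12871/(-210 + 2*304) = -12871/(-210 + 608) = -12871/398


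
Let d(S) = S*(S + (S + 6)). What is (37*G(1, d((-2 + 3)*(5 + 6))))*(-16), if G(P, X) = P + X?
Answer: -182928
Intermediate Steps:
d(S) = S*(6 + 2*S) (d(S) = S*(S + (6 + S)) = S*(6 + 2*S))
(37*G(1, d((-2 + 3)*(5 + 6))))*(-16) = (37*(1 + 2*((-2 + 3)*(5 + 6))*(3 + (-2 + 3)*(5 + 6))))*(-16) = (37*(1 + 2*(1*11)*(3 + 1*11)))*(-16) = (37*(1 + 2*11*(3 + 11)))*(-16) = (37*(1 + 2*11*14))*(-16) = (37*(1 + 308))*(-16) = (37*309)*(-16) = 11433*(-16) = -182928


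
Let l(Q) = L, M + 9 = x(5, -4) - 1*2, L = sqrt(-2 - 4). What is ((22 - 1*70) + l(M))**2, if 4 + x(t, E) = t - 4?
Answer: (48 - I*sqrt(6))**2 ≈ 2298.0 - 235.15*I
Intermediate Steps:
x(t, E) = -8 + t (x(t, E) = -4 + (t - 4) = -4 + (-4 + t) = -8 + t)
L = I*sqrt(6) (L = sqrt(-6) = I*sqrt(6) ≈ 2.4495*I)
M = -14 (M = -9 + ((-8 + 5) - 1*2) = -9 + (-3 - 2) = -9 - 5 = -14)
l(Q) = I*sqrt(6)
((22 - 1*70) + l(M))**2 = ((22 - 1*70) + I*sqrt(6))**2 = ((22 - 70) + I*sqrt(6))**2 = (-48 + I*sqrt(6))**2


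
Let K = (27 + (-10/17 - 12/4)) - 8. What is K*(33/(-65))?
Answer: -8646/1105 ≈ -7.8244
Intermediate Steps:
K = 262/17 (K = (27 + (-10*1/17 - 12*¼)) - 8 = (27 + (-10/17 - 3)) - 8 = (27 - 61/17) - 8 = 398/17 - 8 = 262/17 ≈ 15.412)
K*(33/(-65)) = 262*(33/(-65))/17 = 262*(33*(-1/65))/17 = (262/17)*(-33/65) = -8646/1105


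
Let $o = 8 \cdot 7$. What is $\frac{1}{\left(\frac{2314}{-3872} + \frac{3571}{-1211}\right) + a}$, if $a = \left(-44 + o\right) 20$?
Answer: $\frac{2344496}{554364457} \approx 0.0042292$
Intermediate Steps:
$o = 56$
$a = 240$ ($a = \left(-44 + 56\right) 20 = 12 \cdot 20 = 240$)
$\frac{1}{\left(\frac{2314}{-3872} + \frac{3571}{-1211}\right) + a} = \frac{1}{\left(\frac{2314}{-3872} + \frac{3571}{-1211}\right) + 240} = \frac{1}{\left(2314 \left(- \frac{1}{3872}\right) + 3571 \left(- \frac{1}{1211}\right)\right) + 240} = \frac{1}{\left(- \frac{1157}{1936} - \frac{3571}{1211}\right) + 240} = \frac{1}{- \frac{8314583}{2344496} + 240} = \frac{1}{\frac{554364457}{2344496}} = \frac{2344496}{554364457}$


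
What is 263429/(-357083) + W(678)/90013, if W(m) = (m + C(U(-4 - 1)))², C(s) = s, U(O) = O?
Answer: 138021211530/32142112079 ≈ 4.2941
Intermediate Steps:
W(m) = (-5 + m)² (W(m) = (m + (-4 - 1))² = (m - 5)² = (-5 + m)²)
263429/(-357083) + W(678)/90013 = 263429/(-357083) + (-5 + 678)²/90013 = 263429*(-1/357083) + 673²*(1/90013) = -263429/357083 + 452929*(1/90013) = -263429/357083 + 452929/90013 = 138021211530/32142112079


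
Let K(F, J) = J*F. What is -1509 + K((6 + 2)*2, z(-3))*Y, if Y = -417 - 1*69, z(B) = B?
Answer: 21819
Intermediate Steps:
Y = -486 (Y = -417 - 69 = -486)
K(F, J) = F*J
-1509 + K((6 + 2)*2, z(-3))*Y = -1509 + (((6 + 2)*2)*(-3))*(-486) = -1509 + ((8*2)*(-3))*(-486) = -1509 + (16*(-3))*(-486) = -1509 - 48*(-486) = -1509 + 23328 = 21819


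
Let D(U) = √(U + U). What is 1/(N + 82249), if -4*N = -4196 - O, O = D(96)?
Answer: 13883/1156426132 - √3/3469278396 ≈ 1.2005e-5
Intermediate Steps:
D(U) = √2*√U (D(U) = √(2*U) = √2*√U)
O = 8*√3 (O = √2*√96 = √2*(4*√6) = 8*√3 ≈ 13.856)
N = 1049 + 2*√3 (N = -(-4196 - 8*√3)/4 = 1049 + 2*√3 ≈ 1052.5)
1/(N + 82249) = 1/((1049 + 2*√3) + 82249) = 1/(83298 + 2*√3)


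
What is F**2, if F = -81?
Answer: 6561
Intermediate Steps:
F**2 = (-81)**2 = 6561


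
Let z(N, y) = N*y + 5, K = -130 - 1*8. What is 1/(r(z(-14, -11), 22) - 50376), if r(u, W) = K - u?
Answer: -1/50673 ≈ -1.9734e-5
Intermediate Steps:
K = -138 (K = -130 - 8 = -138)
z(N, y) = 5 + N*y
r(u, W) = -138 - u
1/(r(z(-14, -11), 22) - 50376) = 1/((-138 - (5 - 14*(-11))) - 50376) = 1/((-138 - (5 + 154)) - 50376) = 1/((-138 - 1*159) - 50376) = 1/((-138 - 159) - 50376) = 1/(-297 - 50376) = 1/(-50673) = -1/50673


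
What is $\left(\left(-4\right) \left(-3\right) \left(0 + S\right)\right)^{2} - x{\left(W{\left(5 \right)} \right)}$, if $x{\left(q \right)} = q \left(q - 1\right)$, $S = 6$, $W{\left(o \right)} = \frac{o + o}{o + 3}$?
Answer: $\frac{82939}{16} \approx 5183.7$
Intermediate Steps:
$W{\left(o \right)} = \frac{2 o}{3 + o}$
$x{\left(q \right)} = q \left(-1 + q\right)$
$\left(\left(-4\right) \left(-3\right) \left(0 + S\right)\right)^{2} - x{\left(W{\left(5 \right)} \right)} = \left(\left(-4\right) \left(-3\right) \left(0 + 6\right)\right)^{2} - 2 \cdot 5 \frac{1}{3 + 5} \left(-1 + 2 \cdot 5 \frac{1}{3 + 5}\right) = \left(12 \cdot 6\right)^{2} - 2 \cdot 5 \cdot \frac{1}{8} \left(-1 + 2 \cdot 5 \cdot \frac{1}{8}\right) = 72^{2} - 2 \cdot 5 \cdot \frac{1}{8} \left(-1 + 2 \cdot 5 \cdot \frac{1}{8}\right) = 5184 - \frac{5 \left(-1 + \frac{5}{4}\right)}{4} = 5184 - \frac{5}{4} \cdot \frac{1}{4} = 5184 - \frac{5}{16} = \frac{82939}{16}$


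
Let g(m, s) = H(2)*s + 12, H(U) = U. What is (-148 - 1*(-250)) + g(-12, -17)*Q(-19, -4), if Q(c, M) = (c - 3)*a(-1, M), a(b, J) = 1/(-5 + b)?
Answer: 64/3 ≈ 21.333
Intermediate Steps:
Q(c, M) = 1/2 - c/6 (Q(c, M) = (c - 3)/(-5 - 1) = (-3 + c)/(-6) = (-3 + c)*(-1/6) = 1/2 - c/6)
g(m, s) = 12 + 2*s (g(m, s) = 2*s + 12 = 12 + 2*s)
(-148 - 1*(-250)) + g(-12, -17)*Q(-19, -4) = (-148 - 1*(-250)) + (12 + 2*(-17))*(1/2 - 1/6*(-19)) = (-148 + 250) + (12 - 34)*(1/2 + 19/6) = 102 - 22*11/3 = 102 - 242/3 = 64/3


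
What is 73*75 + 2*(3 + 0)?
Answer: 5481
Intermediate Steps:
73*75 + 2*(3 + 0) = 5475 + 2*3 = 5475 + 6 = 5481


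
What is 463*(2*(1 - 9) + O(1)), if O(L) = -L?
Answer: -7871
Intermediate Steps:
463*(2*(1 - 9) + O(1)) = 463*(2*(1 - 9) - 1*1) = 463*(2*(-8) - 1) = 463*(-16 - 1) = 463*(-17) = -7871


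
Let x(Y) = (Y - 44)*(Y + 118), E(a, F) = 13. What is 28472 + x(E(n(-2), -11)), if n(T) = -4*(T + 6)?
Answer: 24411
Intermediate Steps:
n(T) = -24 - 4*T (n(T) = -4*(6 + T) = -24 - 4*T)
x(Y) = (-44 + Y)*(118 + Y)
28472 + x(E(n(-2), -11)) = 28472 + (-5192 + 13**2 + 74*13) = 28472 + (-5192 + 169 + 962) = 28472 - 4061 = 24411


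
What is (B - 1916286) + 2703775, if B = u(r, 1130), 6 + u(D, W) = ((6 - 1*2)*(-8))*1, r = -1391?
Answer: 787451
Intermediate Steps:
u(D, W) = -38 (u(D, W) = -6 + ((6 - 1*2)*(-8))*1 = -6 + ((6 - 2)*(-8))*1 = -6 + (4*(-8))*1 = -6 - 32*1 = -6 - 32 = -38)
B = -38
(B - 1916286) + 2703775 = (-38 - 1916286) + 2703775 = -1916324 + 2703775 = 787451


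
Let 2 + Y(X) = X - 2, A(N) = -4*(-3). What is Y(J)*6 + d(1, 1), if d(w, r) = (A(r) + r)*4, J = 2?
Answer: 40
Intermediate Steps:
A(N) = 12
d(w, r) = 48 + 4*r (d(w, r) = (12 + r)*4 = 48 + 4*r)
Y(X) = -4 + X (Y(X) = -2 + (X - 2) = -2 + (-2 + X) = -4 + X)
Y(J)*6 + d(1, 1) = (-4 + 2)*6 + (48 + 4*1) = -2*6 + (48 + 4) = -12 + 52 = 40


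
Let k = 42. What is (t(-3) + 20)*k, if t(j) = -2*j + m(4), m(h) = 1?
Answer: 1134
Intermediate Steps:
t(j) = 1 - 2*j (t(j) = -2*j + 1 = 1 - 2*j)
(t(-3) + 20)*k = ((1 - 2*(-3)) + 20)*42 = ((1 + 6) + 20)*42 = (7 + 20)*42 = 27*42 = 1134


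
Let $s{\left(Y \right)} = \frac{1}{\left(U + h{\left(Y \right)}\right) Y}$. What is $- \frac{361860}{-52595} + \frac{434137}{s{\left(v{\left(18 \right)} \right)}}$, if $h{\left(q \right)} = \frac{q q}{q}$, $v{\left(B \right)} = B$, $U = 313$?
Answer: $\frac{27208321832046}{10519} \approx 2.5866 \cdot 10^{9}$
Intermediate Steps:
$h{\left(q \right)} = q$ ($h{\left(q \right)} = \frac{q^{2}}{q} = q$)
$s{\left(Y \right)} = \frac{1}{Y \left(313 + Y\right)}$ ($s{\left(Y \right)} = \frac{1}{\left(313 + Y\right) Y} = \frac{1}{Y \left(313 + Y\right)}$)
$- \frac{361860}{-52595} + \frac{434137}{s{\left(v{\left(18 \right)} \right)}} = - \frac{361860}{-52595} + \frac{434137}{\frac{1}{18} \frac{1}{313 + 18}} = \left(-361860\right) \left(- \frac{1}{52595}\right) + \frac{434137}{\frac{1}{18} \cdot \frac{1}{331}} = \frac{72372}{10519} + \frac{434137}{\frac{1}{18} \cdot \frac{1}{331}} = \frac{72372}{10519} + 434137 \frac{1}{\frac{1}{5958}} = \frac{72372}{10519} + 434137 \cdot 5958 = \frac{72372}{10519} + 2586588246 = \frac{27208321832046}{10519}$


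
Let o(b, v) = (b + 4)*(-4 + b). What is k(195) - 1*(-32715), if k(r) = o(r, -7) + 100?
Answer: 70824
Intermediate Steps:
o(b, v) = (-4 + b)*(4 + b) (o(b, v) = (4 + b)*(-4 + b) = (-4 + b)*(4 + b))
k(r) = 84 + r² (k(r) = (-16 + r²) + 100 = 84 + r²)
k(195) - 1*(-32715) = (84 + 195²) - 1*(-32715) = (84 + 38025) + 32715 = 38109 + 32715 = 70824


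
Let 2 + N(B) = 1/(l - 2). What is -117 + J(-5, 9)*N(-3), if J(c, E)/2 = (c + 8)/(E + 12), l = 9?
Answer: -5759/49 ≈ -117.53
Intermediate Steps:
J(c, E) = 2*(8 + c)/(12 + E) (J(c, E) = 2*((c + 8)/(E + 12)) = 2*((8 + c)/(12 + E)) = 2*(8 + c)/(12 + E))
N(B) = -13/7 (N(B) = -2 + 1/(9 - 2) = -2 + 1/7 = -2 + ⅐ = -13/7)
-117 + J(-5, 9)*N(-3) = -117 + (2*(8 - 5)/(12 + 9))*(-13/7) = -117 + (2*3/21)*(-13/7) = -117 + (2*(1/21)*3)*(-13/7) = -117 + (2/7)*(-13/7) = -117 - 26/49 = -5759/49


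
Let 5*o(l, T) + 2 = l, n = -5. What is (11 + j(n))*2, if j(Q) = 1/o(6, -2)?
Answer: 49/2 ≈ 24.500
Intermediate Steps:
o(l, T) = -2/5 + l/5
j(Q) = 5/4 (j(Q) = 1/(-2/5 + (1/5)*6) = 1/(-2/5 + 6/5) = 1/(4/5) = 5/4)
(11 + j(n))*2 = (11 + 5/4)*2 = (49/4)*2 = 49/2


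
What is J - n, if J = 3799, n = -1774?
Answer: 5573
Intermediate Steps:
J - n = 3799 - 1*(-1774) = 3799 + 1774 = 5573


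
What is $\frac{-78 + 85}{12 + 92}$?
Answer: $\frac{7}{104} \approx 0.067308$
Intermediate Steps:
$\frac{-78 + 85}{12 + 92} = \frac{7}{104}$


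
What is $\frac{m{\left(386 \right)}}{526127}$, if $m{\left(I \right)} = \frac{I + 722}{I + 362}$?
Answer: $\frac{277}{98385749} \approx 2.8154 \cdot 10^{-6}$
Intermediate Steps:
$m{\left(I \right)} = \frac{722 + I}{362 + I}$
$\frac{m{\left(386 \right)}}{526127} = \frac{\frac{1}{362 + 386} \left(722 + 386\right)}{526127} = \frac{1}{748} \cdot 1108 \cdot \frac{1}{526127} = \frac{277}{187} \cdot \frac{1}{526127} = \frac{277}{98385749}$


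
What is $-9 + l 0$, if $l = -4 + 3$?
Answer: $-9$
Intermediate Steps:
$l = -1$
$-9 + l 0 = -9 - 0 = -9 + 0 = -9$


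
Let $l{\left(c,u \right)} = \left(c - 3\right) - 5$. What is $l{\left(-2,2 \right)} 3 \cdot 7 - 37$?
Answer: $-247$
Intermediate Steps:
$l{\left(c,u \right)} = -8 + c$ ($l{\left(c,u \right)} = \left(-3 + c\right) - 5 = -8 + c$)
$l{\left(-2,2 \right)} 3 \cdot 7 - 37 = \left(-8 - 2\right) 3 \cdot 7 - 37 = \left(-10\right) 21 - 37 = -210 - 37 = -247$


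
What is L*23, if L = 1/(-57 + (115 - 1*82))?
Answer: -23/24 ≈ -0.95833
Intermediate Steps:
L = -1/24 (L = 1/(-57 + (115 - 82)) = 1/(-57 + 33) = 1/(-24) = -1/24 ≈ -0.041667)
L*23 = -1/24*23 = -23/24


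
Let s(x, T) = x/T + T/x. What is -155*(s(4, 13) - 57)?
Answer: 430745/52 ≈ 8283.6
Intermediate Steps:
s(x, T) = T/x + x/T
-155*(s(4, 13) - 57) = -155*((13/4 + 4/13) - 57) = -155*(185/52 - 57) = -155*(-2779/52) = 430745/52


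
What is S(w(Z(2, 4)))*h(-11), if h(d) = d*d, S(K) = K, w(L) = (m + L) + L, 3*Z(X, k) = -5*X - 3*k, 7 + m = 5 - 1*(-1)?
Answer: -5687/3 ≈ -1895.7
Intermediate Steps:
m = -1 (m = -7 + (5 - 1*(-1)) = -7 + (5 + 1) = -7 + 6 = -1)
Z(X, k) = -k - 5*X/3 (Z(X, k) = (-5*X - 3*k)/3 = -k - 5*X/3)
w(L) = -1 + 2*L (w(L) = (-1 + L) + L = -1 + 2*L)
h(d) = d**2
S(w(Z(2, 4)))*h(-11) = (-1 + 2*(-1*4 - 5/3*2))*(-11)**2 = (-1 + 2*(-4 - 10/3))*121 = (-1 + 2*(-22/3))*121 = (-1 - 44/3)*121 = -47/3*121 = -5687/3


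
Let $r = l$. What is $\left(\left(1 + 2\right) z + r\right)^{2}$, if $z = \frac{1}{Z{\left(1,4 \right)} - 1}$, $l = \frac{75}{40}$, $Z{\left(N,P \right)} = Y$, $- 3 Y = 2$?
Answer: $\frac{9}{1600} \approx 0.005625$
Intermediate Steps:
$Y = - \frac{2}{3}$ ($Y = \left(- \frac{1}{3}\right) 2 = - \frac{2}{3} \approx -0.66667$)
$Z{\left(N,P \right)} = - \frac{2}{3}$
$l = \frac{15}{8}$ ($l = 75 \cdot \frac{1}{40} = \frac{15}{8} \approx 1.875$)
$r = \frac{15}{8} \approx 1.875$
$z = - \frac{3}{5}$ ($z = \frac{1}{- \frac{2}{3} - 1} = \frac{1}{- \frac{5}{3}} = - \frac{3}{5} \approx -0.6$)
$\left(\left(1 + 2\right) z + r\right)^{2} = \left(\left(1 + 2\right) \left(- \frac{3}{5}\right) + \frac{15}{8}\right)^{2} = \left(3 \left(- \frac{3}{5}\right) + \frac{15}{8}\right)^{2} = \left(- \frac{9}{5} + \frac{15}{8}\right)^{2} = \left(\frac{3}{40}\right)^{2} = \frac{9}{1600}$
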